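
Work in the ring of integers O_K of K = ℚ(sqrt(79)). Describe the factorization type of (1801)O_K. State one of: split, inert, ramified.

79 mod 4 = 3, hence disc K = 4·79 = 316 and O_K = ℤ[√79].
1801 ∤ 316, so 1801 is unramified.
Compute (79/1801) via Euler: 79^((1801-1)/2) mod 1801 = 1800, so (79/1801) = -1.
Legendre symbol -1 ⇒ 1801 is inert.

inert — (1801) stays prime in O_K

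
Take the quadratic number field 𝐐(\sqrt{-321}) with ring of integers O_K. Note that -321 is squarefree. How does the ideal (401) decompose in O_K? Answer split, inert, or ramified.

-321 mod 4 = 3, hence disc K = 4·(-321) = -1284 and O_K = ℤ[√-321].
disc(K) = -1284 is not divisible by 401; 401 is unramified.
Euler's criterion: (-321)^200 mod 401 = 1. Thus (-321|401) = 1.
(-321/401) = 1, so 401 splits.

p splits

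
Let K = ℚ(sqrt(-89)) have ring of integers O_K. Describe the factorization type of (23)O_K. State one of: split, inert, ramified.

Since -89 ≢ 1 mod 4, the ring of integers is ℤ[√-89] with discriminant 4·(-89) = -356.
disc(K) = -356 is not divisible by 23; 23 is unramified.
Legendre symbol by Euler's criterion: (-89/23) ≡ (-89)^11 ≡ 1 (mod 23), i.e. (-89/23) = 1.
(-89/23) = 1, so 23 splits.

split — (23) = 𝔭₁𝔭₂ with 𝔭₁ ≠ 𝔭₂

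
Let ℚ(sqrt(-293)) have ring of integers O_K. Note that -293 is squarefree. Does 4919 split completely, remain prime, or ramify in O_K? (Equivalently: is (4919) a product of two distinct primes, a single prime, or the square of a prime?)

split — (4919) = 𝔭₁𝔭₂ with 𝔭₁ ≠ 𝔭₂

Since -293 ≢ 1 mod 4, the ring of integers is ℤ[√-293] with discriminant 4·(-293) = -1172.
disc(K) = -1172 is not divisible by 4919; 4919 is unramified.
Euler's criterion: (-293)^2459 mod 4919 = 1. Thus (-293|4919) = 1.
Legendre symbol 1 ⇒ 4919 is split.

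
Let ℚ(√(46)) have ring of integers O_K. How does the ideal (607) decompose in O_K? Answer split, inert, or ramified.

607 remains inert

d = 46 ≡ 2 (mod 4), so O_K = ℤ[√46] and disc(K) = 4d = 184.
607 ∤ 184, so 607 is unramified.
(46/607) = 46^303 mod 607 = 606, giving Legendre symbol -1.
d is a non-residue mod p, hence 607 remains inert in O_K.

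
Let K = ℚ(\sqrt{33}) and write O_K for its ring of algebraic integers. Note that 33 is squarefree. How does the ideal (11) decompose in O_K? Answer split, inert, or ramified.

ramifies in O_K

Since 33 ≡ 1 mod 4, the ring of integers is ℤ[(1+√33)/2] with discriminant 33.
Ramification test: 11 | 33. The prime 11 ramifies in K.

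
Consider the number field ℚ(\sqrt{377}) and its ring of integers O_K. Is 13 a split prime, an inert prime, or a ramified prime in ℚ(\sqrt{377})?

ramifies in O_K

Since 377 ≡ 1 mod 4, the ring of integers is ℤ[(1+√377)/2] with discriminant 377.
disc(K) = 377 = 13·29, so p = 13 is ramified.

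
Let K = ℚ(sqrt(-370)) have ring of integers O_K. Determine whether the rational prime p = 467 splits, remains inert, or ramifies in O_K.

467 splits in O_K

Since -370 ≢ 1 mod 4, the ring of integers is ℤ[√-370] with discriminant 4·(-370) = -1480.
Since gcd(467, -1480) = 1 the prime 467 does not ramify.
(-370/467) = 97^233 mod 467 = 1, giving Legendre symbol 1.
(-370/467) = 1, so 467 splits.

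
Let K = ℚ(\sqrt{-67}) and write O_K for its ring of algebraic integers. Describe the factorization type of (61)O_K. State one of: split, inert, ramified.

-67 mod 4 = 1, hence disc K = -67 and O_K = ℤ[(1+√-67)/2].
Since gcd(61, -67) = 1 the prime 61 does not ramify.
Compute (-67/61) via Euler: 55^((61-1)/2) mod 61 = 60, so (-67/61) = -1.
d is a non-residue mod p, hence 61 remains inert in O_K.

61 remains inert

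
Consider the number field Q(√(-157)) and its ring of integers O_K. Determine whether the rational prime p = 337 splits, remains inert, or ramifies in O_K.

p is inert

-157 mod 4 = 3, hence disc K = 4·(-157) = -628 and O_K = ℤ[√-157].
337 ∤ -628, so 337 is unramified.
Legendre symbol by Euler's criterion: (-157/337) ≡ (-157)^168 ≡ 336 (mod 337), i.e. (-157/337) = -1.
(-157/337) = -1, so 337 is inert.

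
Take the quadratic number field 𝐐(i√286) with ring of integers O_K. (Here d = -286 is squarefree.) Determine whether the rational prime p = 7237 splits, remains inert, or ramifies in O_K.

7237 splits in O_K

d = -286 ≡ 2 (mod 4), so O_K = ℤ[√-286] and disc(K) = 4d = -1144.
7237 ∤ -1144, so 7237 is unramified.
(-286/7237) = 6951^3618 mod 7237 = 1, giving Legendre symbol 1.
d is a quadratic residue mod p, hence 7237 splits in O_K.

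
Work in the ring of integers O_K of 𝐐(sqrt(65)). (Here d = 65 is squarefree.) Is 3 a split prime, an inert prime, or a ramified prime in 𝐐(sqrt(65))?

p is inert

Since 65 ≡ 1 mod 4, the ring of integers is ℤ[(1+√65)/2] with discriminant 65.
disc(K) = 65 is not divisible by 3; 3 is unramified.
Euler's criterion: 65^1 mod 3 = 2. Thus (65|3) = -1.
Legendre symbol -1 ⇒ 3 is inert.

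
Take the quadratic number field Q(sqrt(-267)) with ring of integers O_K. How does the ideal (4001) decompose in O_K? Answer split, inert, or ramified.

remains prime (inert)

d = -267 ≡ 1 (mod 4), so O_K = ℤ[(1+√-267)/2] and disc(K) = d = -267.
disc(K) = -267 is not divisible by 4001; 4001 is unramified.
Legendre symbol by Euler's criterion: (-267/4001) ≡ (-267)^2000 ≡ 4000 (mod 4001), i.e. (-267/4001) = -1.
(-267/4001) = -1, so 4001 is inert.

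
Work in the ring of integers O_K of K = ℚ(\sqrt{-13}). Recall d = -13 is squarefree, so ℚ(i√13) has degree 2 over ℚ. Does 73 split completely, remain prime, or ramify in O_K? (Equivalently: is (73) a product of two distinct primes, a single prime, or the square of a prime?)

-13 mod 4 = 3, hence disc K = 4·(-13) = -52 and O_K = ℤ[√-13].
Since gcd(73, -52) = 1 the prime 73 does not ramify.
Euler's criterion: (-13)^36 mod 73 = 72. Thus (-13|73) = -1.
Legendre symbol -1 ⇒ 73 is inert.

inert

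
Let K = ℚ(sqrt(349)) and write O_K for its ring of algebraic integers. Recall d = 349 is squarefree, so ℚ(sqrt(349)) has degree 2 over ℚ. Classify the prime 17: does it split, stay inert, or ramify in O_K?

Since 349 ≡ 1 mod 4, the ring of integers is ℤ[(1+√349)/2] with discriminant 349.
disc(K) = 349 is not divisible by 17; 17 is unramified.
(349/17) = 9^8 mod 17 = 1, giving Legendre symbol 1.
Legendre symbol 1 ⇒ 17 is split.

p splits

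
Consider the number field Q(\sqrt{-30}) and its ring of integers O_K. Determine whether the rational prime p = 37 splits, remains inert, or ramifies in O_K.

Since -30 ≢ 1 mod 4, the ring of integers is ℤ[√-30] with discriminant 4·(-30) = -120.
Since gcd(37, -120) = 1 the prime 37 does not ramify.
Compute (-30/37) via Euler: 7^((37-1)/2) mod 37 = 1, so (-30/37) = 1.
d is a quadratic residue mod p, hence 37 splits in O_K.

split — (37) = 𝔭₁𝔭₂ with 𝔭₁ ≠ 𝔭₂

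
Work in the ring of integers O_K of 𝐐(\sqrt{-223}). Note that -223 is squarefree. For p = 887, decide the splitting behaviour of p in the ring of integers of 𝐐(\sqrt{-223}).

Since -223 ≡ 1 mod 4, the ring of integers is ℤ[(1+√-223)/2] with discriminant -223.
disc(K) = -223 is not divisible by 887; 887 is unramified.
Euler's criterion: (-223)^443 mod 887 = 1. Thus (-223|887) = 1.
d is a quadratic residue mod p, hence 887 splits in O_K.

split — (887) = 𝔭₁𝔭₂ with 𝔭₁ ≠ 𝔭₂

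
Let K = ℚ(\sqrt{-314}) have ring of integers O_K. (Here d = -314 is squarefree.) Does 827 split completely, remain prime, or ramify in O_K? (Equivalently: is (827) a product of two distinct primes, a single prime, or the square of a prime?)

Since -314 ≢ 1 mod 4, the ring of integers is ℤ[√-314] with discriminant 4·(-314) = -1256.
827 ∤ -1256, so 827 is unramified.
Euler's criterion: (-314)^413 mod 827 = 1. Thus (-314|827) = 1.
Legendre symbol 1 ⇒ 827 is split.

splits completely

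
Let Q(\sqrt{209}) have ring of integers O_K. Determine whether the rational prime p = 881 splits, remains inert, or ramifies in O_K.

209 mod 4 = 1, hence disc K = 209 and O_K = ℤ[(1+√209)/2].
881 ∤ 209, so 881 is unramified.
Compute (209/881) via Euler: 209^((881-1)/2) mod 881 = 1, so (209/881) = 1.
d is a quadratic residue mod p, hence 881 splits in O_K.

p splits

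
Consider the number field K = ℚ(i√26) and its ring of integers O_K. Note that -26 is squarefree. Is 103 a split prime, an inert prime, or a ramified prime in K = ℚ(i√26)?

inert

d = -26 ≡ 2 (mod 4), so O_K = ℤ[√-26] and disc(K) = 4d = -104.
disc(K) = -104 is not divisible by 103; 103 is unramified.
Legendre symbol by Euler's criterion: (-26/103) ≡ (-26)^51 ≡ 102 (mod 103), i.e. (-26/103) = -1.
d is a non-residue mod p, hence 103 remains inert in O_K.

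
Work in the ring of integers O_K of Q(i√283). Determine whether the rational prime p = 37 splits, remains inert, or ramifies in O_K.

Since -283 ≡ 1 mod 4, the ring of integers is ℤ[(1+√-283)/2] with discriminant -283.
Since gcd(37, -283) = 1 the prime 37 does not ramify.
Euler's criterion: (-283)^18 mod 37 = 36. Thus (-283|37) = -1.
Legendre symbol -1 ⇒ 37 is inert.

inert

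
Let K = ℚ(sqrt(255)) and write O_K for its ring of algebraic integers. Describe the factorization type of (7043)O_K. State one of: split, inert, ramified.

splits completely

255 mod 4 = 3, hence disc K = 4·255 = 1020 and O_K = ℤ[√255].
disc(K) = 1020 is not divisible by 7043; 7043 is unramified.
Compute (255/7043) via Euler: 255^((7043-1)/2) mod 7043 = 1, so (255/7043) = 1.
(255/7043) = 1, so 7043 splits.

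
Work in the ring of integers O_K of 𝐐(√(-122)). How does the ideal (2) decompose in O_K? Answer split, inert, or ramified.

Since -122 ≢ 1 mod 4, the ring of integers is ℤ[√-122] with discriminant 4·(-122) = -488.
2 divides disc(K) = -488, so 2 ramifies.

2 is ramified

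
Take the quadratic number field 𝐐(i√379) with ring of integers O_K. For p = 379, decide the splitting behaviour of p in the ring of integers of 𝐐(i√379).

ramifies in O_K

-379 mod 4 = 1, hence disc K = -379 and O_K = ℤ[(1+√-379)/2].
disc(K) = -379 = 379·(-1), so p = 379 is ramified.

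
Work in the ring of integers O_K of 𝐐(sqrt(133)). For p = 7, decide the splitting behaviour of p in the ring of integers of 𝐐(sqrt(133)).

d = 133 ≡ 1 (mod 4), so O_K = ℤ[(1+√133)/2] and disc(K) = d = 133.
disc(K) = 133 = 7·19, so p = 7 is ramified.

p ramifies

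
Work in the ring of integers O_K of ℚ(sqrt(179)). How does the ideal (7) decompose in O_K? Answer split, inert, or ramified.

d = 179 ≡ 3 (mod 4), so O_K = ℤ[√179] and disc(K) = 4d = 716.
7 ∤ 716, so 7 is unramified.
Euler's criterion: 179^3 mod 7 = 1. Thus (179|7) = 1.
Legendre symbol 1 ⇒ 7 is split.

splits completely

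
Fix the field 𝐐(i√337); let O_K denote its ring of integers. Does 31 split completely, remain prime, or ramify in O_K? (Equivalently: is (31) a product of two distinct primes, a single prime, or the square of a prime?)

p splits

Since -337 ≢ 1 mod 4, the ring of integers is ℤ[√-337] with discriminant 4·(-337) = -1348.
31 ∤ -1348, so 31 is unramified.
Compute (-337/31) via Euler: 4^((31-1)/2) mod 31 = 1, so (-337/31) = 1.
(-337/31) = 1, so 31 splits.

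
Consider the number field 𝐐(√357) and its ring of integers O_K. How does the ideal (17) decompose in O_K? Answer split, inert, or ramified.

d = 357 ≡ 1 (mod 4), so O_K = ℤ[(1+√357)/2] and disc(K) = d = 357.
Ramification test: 17 | 357. The prime 17 ramifies in K.

p ramifies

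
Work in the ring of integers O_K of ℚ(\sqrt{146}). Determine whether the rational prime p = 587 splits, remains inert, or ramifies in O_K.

d = 146 ≡ 2 (mod 4), so O_K = ℤ[√146] and disc(K) = 4d = 584.
disc(K) = 584 is not divisible by 587; 587 is unramified.
Legendre symbol by Euler's criterion: (146/587) ≡ 146^293 ≡ 586 (mod 587), i.e. (146/587) = -1.
Legendre symbol -1 ⇒ 587 is inert.

p is inert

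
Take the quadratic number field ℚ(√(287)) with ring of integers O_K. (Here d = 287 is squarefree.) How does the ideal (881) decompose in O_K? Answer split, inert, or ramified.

d = 287 ≡ 3 (mod 4), so O_K = ℤ[√287] and disc(K) = 4d = 1148.
disc(K) = 1148 is not divisible by 881; 881 is unramified.
Euler's criterion: 287^440 mod 881 = 880. Thus (287|881) = -1.
d is a non-residue mod p, hence 881 remains inert in O_K.

remains prime (inert)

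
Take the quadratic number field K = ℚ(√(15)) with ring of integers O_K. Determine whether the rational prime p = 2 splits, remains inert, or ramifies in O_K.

d = 15 ≡ 3 (mod 4), so O_K = ℤ[√15] and disc(K) = 4d = 60.
disc(K) = 60 = 2·30, so p = 2 is ramified.

2 is ramified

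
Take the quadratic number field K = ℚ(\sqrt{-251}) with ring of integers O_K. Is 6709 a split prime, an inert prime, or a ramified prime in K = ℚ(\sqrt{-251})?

inert — (6709) stays prime in O_K

-251 mod 4 = 1, hence disc K = -251 and O_K = ℤ[(1+√-251)/2].
6709 ∤ -251, so 6709 is unramified.
Legendre symbol by Euler's criterion: (-251/6709) ≡ (-251)^3354 ≡ 6708 (mod 6709), i.e. (-251/6709) = -1.
(-251/6709) = -1, so 6709 is inert.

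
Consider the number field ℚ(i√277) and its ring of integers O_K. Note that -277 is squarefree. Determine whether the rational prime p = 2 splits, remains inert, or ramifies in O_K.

p ramifies

-277 mod 4 = 3, hence disc K = 4·(-277) = -1108 and O_K = ℤ[√-277].
disc(K) = -1108 = 2·(-554), so p = 2 is ramified.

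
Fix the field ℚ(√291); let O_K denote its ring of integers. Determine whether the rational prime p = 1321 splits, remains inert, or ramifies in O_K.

Since 291 ≢ 1 mod 4, the ring of integers is ℤ[√291] with discriminant 4·291 = 1164.
Since gcd(1321, 1164) = 1 the prime 1321 does not ramify.
Compute (291/1321) via Euler: 291^((1321-1)/2) mod 1321 = 1320, so (291/1321) = -1.
(291/1321) = -1, so 1321 is inert.

p is inert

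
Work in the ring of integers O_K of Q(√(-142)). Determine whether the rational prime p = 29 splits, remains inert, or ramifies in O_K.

d = -142 ≡ 2 (mod 4), so O_K = ℤ[√-142] and disc(K) = 4d = -568.
29 ∤ -568, so 29 is unramified.
Compute (-142/29) via Euler: 3^((29-1)/2) mod 29 = 28, so (-142/29) = -1.
d is a non-residue mod p, hence 29 remains inert in O_K.

inert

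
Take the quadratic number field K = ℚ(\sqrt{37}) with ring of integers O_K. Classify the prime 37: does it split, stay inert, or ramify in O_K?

p ramifies

37 mod 4 = 1, hence disc K = 37 and O_K = ℤ[(1+√37)/2].
37 divides disc(K) = 37, so 37 ramifies.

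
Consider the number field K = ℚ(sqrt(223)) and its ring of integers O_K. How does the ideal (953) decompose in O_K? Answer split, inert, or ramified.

inert

223 mod 4 = 3, hence disc K = 4·223 = 892 and O_K = ℤ[√223].
Since gcd(953, 892) = 1 the prime 953 does not ramify.
Compute (223/953) via Euler: 223^((953-1)/2) mod 953 = 952, so (223/953) = -1.
(223/953) = -1, so 953 is inert.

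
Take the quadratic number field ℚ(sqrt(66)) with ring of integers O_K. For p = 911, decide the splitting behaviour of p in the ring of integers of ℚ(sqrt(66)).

Since 66 ≢ 1 mod 4, the ring of integers is ℤ[√66] with discriminant 4·66 = 264.
disc(K) = 264 is not divisible by 911; 911 is unramified.
Legendre symbol by Euler's criterion: (66/911) ≡ 66^455 ≡ 910 (mod 911), i.e. (66/911) = -1.
Legendre symbol -1 ⇒ 911 is inert.

911 remains inert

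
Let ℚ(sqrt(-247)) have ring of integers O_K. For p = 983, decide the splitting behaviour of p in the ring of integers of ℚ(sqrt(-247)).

split

d = -247 ≡ 1 (mod 4), so O_K = ℤ[(1+√-247)/2] and disc(K) = d = -247.
disc(K) = -247 is not divisible by 983; 983 is unramified.
Compute (-247/983) via Euler: 736^((983-1)/2) mod 983 = 1, so (-247/983) = 1.
Legendre symbol 1 ⇒ 983 is split.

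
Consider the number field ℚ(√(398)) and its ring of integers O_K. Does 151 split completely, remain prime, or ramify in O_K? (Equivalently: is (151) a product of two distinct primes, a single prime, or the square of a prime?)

d = 398 ≡ 2 (mod 4), so O_K = ℤ[√398] and disc(K) = 4d = 1592.
151 ∤ 1592, so 151 is unramified.
Compute (398/151) via Euler: 96^((151-1)/2) mod 151 = 150, so (398/151) = -1.
Legendre symbol -1 ⇒ 151 is inert.

p is inert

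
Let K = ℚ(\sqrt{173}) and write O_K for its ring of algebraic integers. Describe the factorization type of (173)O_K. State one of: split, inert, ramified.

Since 173 ≡ 1 mod 4, the ring of integers is ℤ[(1+√173)/2] with discriminant 173.
173 divides disc(K) = 173, so 173 ramifies.

ramified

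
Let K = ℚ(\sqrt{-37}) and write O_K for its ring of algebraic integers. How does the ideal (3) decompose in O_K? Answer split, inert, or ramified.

inert — (3) stays prime in O_K

d = -37 ≡ 3 (mod 4), so O_K = ℤ[√-37] and disc(K) = 4d = -148.
Since gcd(3, -148) = 1 the prime 3 does not ramify.
Legendre symbol by Euler's criterion: (-37/3) ≡ (-37)^1 ≡ 2 (mod 3), i.e. (-37/3) = -1.
Legendre symbol -1 ⇒ 3 is inert.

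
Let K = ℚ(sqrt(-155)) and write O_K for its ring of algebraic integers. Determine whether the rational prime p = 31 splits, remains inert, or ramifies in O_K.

Since -155 ≡ 1 mod 4, the ring of integers is ℤ[(1+√-155)/2] with discriminant -155.
31 divides disc(K) = -155, so 31 ramifies.

ramified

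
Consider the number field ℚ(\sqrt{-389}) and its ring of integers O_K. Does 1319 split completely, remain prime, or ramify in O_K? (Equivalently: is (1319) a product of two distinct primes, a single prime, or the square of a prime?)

-389 mod 4 = 3, hence disc K = 4·(-389) = -1556 and O_K = ℤ[√-389].
disc(K) = -1556 is not divisible by 1319; 1319 is unramified.
Compute (-389/1319) via Euler: 930^((1319-1)/2) mod 1319 = 1, so (-389/1319) = 1.
d is a quadratic residue mod p, hence 1319 splits in O_K.

split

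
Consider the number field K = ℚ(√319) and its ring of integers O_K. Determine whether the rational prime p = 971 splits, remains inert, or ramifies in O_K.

319 mod 4 = 3, hence disc K = 4·319 = 1276 and O_K = ℤ[√319].
Since gcd(971, 1276) = 1 the prime 971 does not ramify.
Legendre symbol by Euler's criterion: (319/971) ≡ 319^485 ≡ 1 (mod 971), i.e. (319/971) = 1.
Legendre symbol 1 ⇒ 971 is split.

971 splits in O_K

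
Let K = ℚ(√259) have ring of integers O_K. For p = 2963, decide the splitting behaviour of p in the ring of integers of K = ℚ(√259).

d = 259 ≡ 3 (mod 4), so O_K = ℤ[√259] and disc(K) = 4d = 1036.
2963 ∤ 1036, so 2963 is unramified.
(259/2963) = 259^1481 mod 2963 = 2962, giving Legendre symbol -1.
Legendre symbol -1 ⇒ 2963 is inert.

inert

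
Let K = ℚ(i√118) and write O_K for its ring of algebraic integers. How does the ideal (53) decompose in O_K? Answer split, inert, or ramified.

-118 mod 4 = 2, hence disc K = 4·(-118) = -472 and O_K = ℤ[√-118].
53 ∤ -472, so 53 is unramified.
Legendre symbol by Euler's criterion: (-118/53) ≡ (-118)^26 ≡ 52 (mod 53), i.e. (-118/53) = -1.
(-118/53) = -1, so 53 is inert.

53 remains inert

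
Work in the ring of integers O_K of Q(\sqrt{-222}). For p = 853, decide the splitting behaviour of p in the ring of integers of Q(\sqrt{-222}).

853 splits in O_K

Since -222 ≢ 1 mod 4, the ring of integers is ℤ[√-222] with discriminant 4·(-222) = -888.
disc(K) = -888 is not divisible by 853; 853 is unramified.
Euler's criterion: (-222)^426 mod 853 = 1. Thus (-222|853) = 1.
Legendre symbol 1 ⇒ 853 is split.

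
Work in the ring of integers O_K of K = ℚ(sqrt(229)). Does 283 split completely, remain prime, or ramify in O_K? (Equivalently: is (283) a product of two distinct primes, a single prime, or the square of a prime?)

Since 229 ≡ 1 mod 4, the ring of integers is ℤ[(1+√229)/2] with discriminant 229.
Since gcd(283, 229) = 1 the prime 283 does not ramify.
(229/283) = 229^141 mod 283 = 282, giving Legendre symbol -1.
Legendre symbol -1 ⇒ 283 is inert.

remains prime (inert)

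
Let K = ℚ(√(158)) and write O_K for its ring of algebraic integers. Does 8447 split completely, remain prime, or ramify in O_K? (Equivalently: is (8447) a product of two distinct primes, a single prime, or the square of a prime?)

d = 158 ≡ 2 (mod 4), so O_K = ℤ[√158] and disc(K) = 4d = 632.
Since gcd(8447, 632) = 1 the prime 8447 does not ramify.
Euler's criterion: 158^4223 mod 8447 = 8446. Thus (158|8447) = -1.
d is a non-residue mod p, hence 8447 remains inert in O_K.

inert — (8447) stays prime in O_K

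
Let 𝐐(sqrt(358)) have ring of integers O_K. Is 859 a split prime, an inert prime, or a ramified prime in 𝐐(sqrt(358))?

d = 358 ≡ 2 (mod 4), so O_K = ℤ[√358] and disc(K) = 4d = 1432.
Since gcd(859, 1432) = 1 the prime 859 does not ramify.
Compute (358/859) via Euler: 358^((859-1)/2) mod 859 = 858, so (358/859) = -1.
(358/859) = -1, so 859 is inert.

inert — (859) stays prime in O_K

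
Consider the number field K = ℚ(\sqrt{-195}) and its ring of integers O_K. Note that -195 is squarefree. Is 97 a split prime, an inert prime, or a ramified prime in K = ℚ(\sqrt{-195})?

-195 mod 4 = 1, hence disc K = -195 and O_K = ℤ[(1+√-195)/2].
disc(K) = -195 is not divisible by 97; 97 is unramified.
(-195/97) = 96^48 mod 97 = 1, giving Legendre symbol 1.
(-195/97) = 1, so 97 splits.

split — (97) = 𝔭₁𝔭₂ with 𝔭₁ ≠ 𝔭₂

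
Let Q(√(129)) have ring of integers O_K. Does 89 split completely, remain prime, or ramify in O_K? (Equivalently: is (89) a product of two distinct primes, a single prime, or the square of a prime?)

129 mod 4 = 1, hence disc K = 129 and O_K = ℤ[(1+√129)/2].
89 ∤ 129, so 89 is unramified.
(129/89) = 40^44 mod 89 = 1, giving Legendre symbol 1.
Legendre symbol 1 ⇒ 89 is split.

split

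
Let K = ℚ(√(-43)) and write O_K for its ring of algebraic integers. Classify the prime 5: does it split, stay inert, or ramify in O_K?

d = -43 ≡ 1 (mod 4), so O_K = ℤ[(1+√-43)/2] and disc(K) = d = -43.
Since gcd(5, -43) = 1 the prime 5 does not ramify.
Legendre symbol by Euler's criterion: (-43/5) ≡ (-43)^2 ≡ 4 (mod 5), i.e. (-43/5) = -1.
d is a non-residue mod p, hence 5 remains inert in O_K.

remains prime (inert)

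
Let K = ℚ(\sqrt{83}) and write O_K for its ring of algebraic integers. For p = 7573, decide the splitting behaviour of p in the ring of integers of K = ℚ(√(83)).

d = 83 ≡ 3 (mod 4), so O_K = ℤ[√83] and disc(K) = 4d = 332.
disc(K) = 332 is not divisible by 7573; 7573 is unramified.
(83/7573) = 83^3786 mod 7573 = 7572, giving Legendre symbol -1.
d is a non-residue mod p, hence 7573 remains inert in O_K.

inert — (7573) stays prime in O_K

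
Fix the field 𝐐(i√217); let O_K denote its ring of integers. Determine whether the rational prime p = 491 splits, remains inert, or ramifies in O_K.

Since -217 ≢ 1 mod 4, the ring of integers is ℤ[√-217] with discriminant 4·(-217) = -868.
491 ∤ -868, so 491 is unramified.
Euler's criterion: (-217)^245 mod 491 = 1. Thus (-217|491) = 1.
Legendre symbol 1 ⇒ 491 is split.

split — (491) = 𝔭₁𝔭₂ with 𝔭₁ ≠ 𝔭₂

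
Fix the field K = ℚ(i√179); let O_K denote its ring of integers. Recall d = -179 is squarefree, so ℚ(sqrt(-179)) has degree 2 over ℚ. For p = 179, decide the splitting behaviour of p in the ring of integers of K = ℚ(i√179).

Since -179 ≡ 1 mod 4, the ring of integers is ℤ[(1+√-179)/2] with discriminant -179.
Ramification test: 179 | -179. The prime 179 ramifies in K.

ramified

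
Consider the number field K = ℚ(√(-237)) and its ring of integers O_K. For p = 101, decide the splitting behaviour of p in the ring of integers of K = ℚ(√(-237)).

101 remains inert

-237 mod 4 = 3, hence disc K = 4·(-237) = -948 and O_K = ℤ[√-237].
disc(K) = -948 is not divisible by 101; 101 is unramified.
(-237/101) = 66^50 mod 101 = 100, giving Legendre symbol -1.
d is a non-residue mod p, hence 101 remains inert in O_K.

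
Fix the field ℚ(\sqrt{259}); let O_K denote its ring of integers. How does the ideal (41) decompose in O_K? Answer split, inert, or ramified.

41 remains inert

259 mod 4 = 3, hence disc K = 4·259 = 1036 and O_K = ℤ[√259].
Since gcd(41, 1036) = 1 the prime 41 does not ramify.
Euler's criterion: 259^20 mod 41 = 40. Thus (259|41) = -1.
(259/41) = -1, so 41 is inert.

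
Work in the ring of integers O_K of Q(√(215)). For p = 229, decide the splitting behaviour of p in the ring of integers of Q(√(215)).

split — (229) = 𝔭₁𝔭₂ with 𝔭₁ ≠ 𝔭₂

215 mod 4 = 3, hence disc K = 4·215 = 860 and O_K = ℤ[√215].
disc(K) = 860 is not divisible by 229; 229 is unramified.
Legendre symbol by Euler's criterion: (215/229) ≡ 215^114 ≡ 1 (mod 229), i.e. (215/229) = 1.
Legendre symbol 1 ⇒ 229 is split.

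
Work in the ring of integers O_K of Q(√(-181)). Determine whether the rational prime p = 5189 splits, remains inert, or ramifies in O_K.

p splits

Since -181 ≢ 1 mod 4, the ring of integers is ℤ[√-181] with discriminant 4·(-181) = -724.
disc(K) = -724 is not divisible by 5189; 5189 is unramified.
Euler's criterion: (-181)^2594 mod 5189 = 1. Thus (-181|5189) = 1.
(-181/5189) = 1, so 5189 splits.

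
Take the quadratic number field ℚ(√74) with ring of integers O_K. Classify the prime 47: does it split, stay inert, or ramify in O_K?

d = 74 ≡ 2 (mod 4), so O_K = ℤ[√74] and disc(K) = 4d = 296.
Since gcd(47, 296) = 1 the prime 47 does not ramify.
Euler's criterion: 74^23 mod 47 = 1. Thus (74|47) = 1.
(74/47) = 1, so 47 splits.

splits completely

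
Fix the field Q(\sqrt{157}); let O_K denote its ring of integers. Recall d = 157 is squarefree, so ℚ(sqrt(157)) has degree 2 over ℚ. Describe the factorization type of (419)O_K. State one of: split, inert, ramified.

419 splits in O_K

Since 157 ≡ 1 mod 4, the ring of integers is ℤ[(1+√157)/2] with discriminant 157.
419 ∤ 157, so 419 is unramified.
Euler's criterion: 157^209 mod 419 = 1. Thus (157|419) = 1.
d is a quadratic residue mod p, hence 419 splits in O_K.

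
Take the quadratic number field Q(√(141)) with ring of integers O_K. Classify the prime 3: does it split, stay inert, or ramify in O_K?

141 mod 4 = 1, hence disc K = 141 and O_K = ℤ[(1+√141)/2].
Ramification test: 3 | 141. The prime 3 ramifies in K.

ramifies in O_K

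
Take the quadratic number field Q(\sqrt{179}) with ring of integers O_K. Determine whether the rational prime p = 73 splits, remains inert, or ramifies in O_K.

d = 179 ≡ 3 (mod 4), so O_K = ℤ[√179] and disc(K) = 4d = 716.
Since gcd(73, 716) = 1 the prime 73 does not ramify.
Legendre symbol by Euler's criterion: (179/73) ≡ 179^36 ≡ 72 (mod 73), i.e. (179/73) = -1.
(179/73) = -1, so 73 is inert.

inert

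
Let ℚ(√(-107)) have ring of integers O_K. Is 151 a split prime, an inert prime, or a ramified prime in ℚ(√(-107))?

151 splits in O_K

-107 mod 4 = 1, hence disc K = -107 and O_K = ℤ[(1+√-107)/2].
151 ∤ -107, so 151 is unramified.
Legendre symbol by Euler's criterion: (-107/151) ≡ (-107)^75 ≡ 1 (mod 151), i.e. (-107/151) = 1.
Legendre symbol 1 ⇒ 151 is split.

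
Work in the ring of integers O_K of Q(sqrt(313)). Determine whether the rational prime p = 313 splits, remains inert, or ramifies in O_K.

d = 313 ≡ 1 (mod 4), so O_K = ℤ[(1+√313)/2] and disc(K) = d = 313.
disc(K) = 313 = 313·1, so p = 313 is ramified.

p ramifies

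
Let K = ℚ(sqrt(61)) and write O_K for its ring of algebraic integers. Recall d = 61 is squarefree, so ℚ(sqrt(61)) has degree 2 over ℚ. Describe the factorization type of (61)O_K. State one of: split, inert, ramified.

Since 61 ≡ 1 mod 4, the ring of integers is ℤ[(1+√61)/2] with discriminant 61.
61 divides disc(K) = 61, so 61 ramifies.

ramified — (61) = 𝔭²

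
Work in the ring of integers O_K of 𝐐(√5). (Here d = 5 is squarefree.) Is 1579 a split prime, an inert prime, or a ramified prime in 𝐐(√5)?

5 mod 4 = 1, hence disc K = 5 and O_K = ℤ[(1+√5)/2].
disc(K) = 5 is not divisible by 1579; 1579 is unramified.
Euler's criterion: 5^789 mod 1579 = 1. Thus (5|1579) = 1.
Legendre symbol 1 ⇒ 1579 is split.

split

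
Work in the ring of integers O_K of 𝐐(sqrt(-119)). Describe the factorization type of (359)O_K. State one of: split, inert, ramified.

split — (359) = 𝔭₁𝔭₂ with 𝔭₁ ≠ 𝔭₂

d = -119 ≡ 1 (mod 4), so O_K = ℤ[(1+√-119)/2] and disc(K) = d = -119.
disc(K) = -119 is not divisible by 359; 359 is unramified.
(-119/359) = 240^179 mod 359 = 1, giving Legendre symbol 1.
(-119/359) = 1, so 359 splits.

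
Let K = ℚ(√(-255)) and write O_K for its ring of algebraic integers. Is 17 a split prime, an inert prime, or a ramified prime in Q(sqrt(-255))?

p ramifies

d = -255 ≡ 1 (mod 4), so O_K = ℤ[(1+√-255)/2] and disc(K) = d = -255.
17 divides disc(K) = -255, so 17 ramifies.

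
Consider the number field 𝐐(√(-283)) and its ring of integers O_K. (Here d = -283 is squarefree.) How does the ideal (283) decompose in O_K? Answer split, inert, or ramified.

d = -283 ≡ 1 (mod 4), so O_K = ℤ[(1+√-283)/2] and disc(K) = d = -283.
disc(K) = -283 = 283·(-1), so p = 283 is ramified.

p ramifies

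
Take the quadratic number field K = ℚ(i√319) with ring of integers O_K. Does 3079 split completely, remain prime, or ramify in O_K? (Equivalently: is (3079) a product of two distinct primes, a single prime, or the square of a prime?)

inert — (3079) stays prime in O_K

-319 mod 4 = 1, hence disc K = -319 and O_K = ℤ[(1+√-319)/2].
disc(K) = -319 is not divisible by 3079; 3079 is unramified.
Compute (-319/3079) via Euler: 2760^((3079-1)/2) mod 3079 = 3078, so (-319/3079) = -1.
(-319/3079) = -1, so 3079 is inert.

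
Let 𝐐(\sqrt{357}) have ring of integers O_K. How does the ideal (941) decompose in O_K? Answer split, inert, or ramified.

357 mod 4 = 1, hence disc K = 357 and O_K = ℤ[(1+√357)/2].
Since gcd(941, 357) = 1 the prime 941 does not ramify.
(357/941) = 357^470 mod 941 = 940, giving Legendre symbol -1.
d is a non-residue mod p, hence 941 remains inert in O_K.

remains prime (inert)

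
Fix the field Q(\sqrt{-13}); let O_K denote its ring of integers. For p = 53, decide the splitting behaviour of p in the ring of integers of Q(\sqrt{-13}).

-13 mod 4 = 3, hence disc K = 4·(-13) = -52 and O_K = ℤ[√-13].
53 ∤ -52, so 53 is unramified.
Euler's criterion: (-13)^26 mod 53 = 1. Thus (-13|53) = 1.
(-13/53) = 1, so 53 splits.

53 splits in O_K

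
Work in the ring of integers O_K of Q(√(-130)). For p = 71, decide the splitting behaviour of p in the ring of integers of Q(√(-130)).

71 splits in O_K

Since -130 ≢ 1 mod 4, the ring of integers is ℤ[√-130] with discriminant 4·(-130) = -520.
disc(K) = -520 is not divisible by 71; 71 is unramified.
Compute (-130/71) via Euler: 12^((71-1)/2) mod 71 = 1, so (-130/71) = 1.
Legendre symbol 1 ⇒ 71 is split.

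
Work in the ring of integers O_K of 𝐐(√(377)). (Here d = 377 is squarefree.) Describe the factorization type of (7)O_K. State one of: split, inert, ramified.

remains prime (inert)

377 mod 4 = 1, hence disc K = 377 and O_K = ℤ[(1+√377)/2].
7 ∤ 377, so 7 is unramified.
Compute (377/7) via Euler: 6^((7-1)/2) mod 7 = 6, so (377/7) = -1.
d is a non-residue mod p, hence 7 remains inert in O_K.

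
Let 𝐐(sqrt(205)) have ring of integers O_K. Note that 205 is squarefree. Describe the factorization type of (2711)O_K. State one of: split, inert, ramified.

split — (2711) = 𝔭₁𝔭₂ with 𝔭₁ ≠ 𝔭₂

205 mod 4 = 1, hence disc K = 205 and O_K = ℤ[(1+√205)/2].
Since gcd(2711, 205) = 1 the prime 2711 does not ramify.
(205/2711) = 205^1355 mod 2711 = 1, giving Legendre symbol 1.
Legendre symbol 1 ⇒ 2711 is split.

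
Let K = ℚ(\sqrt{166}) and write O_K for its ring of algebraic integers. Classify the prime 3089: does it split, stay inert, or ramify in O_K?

166 mod 4 = 2, hence disc K = 4·166 = 664 and O_K = ℤ[√166].
Since gcd(3089, 664) = 1 the prime 3089 does not ramify.
Compute (166/3089) via Euler: 166^((3089-1)/2) mod 3089 = 3088, so (166/3089) = -1.
d is a non-residue mod p, hence 3089 remains inert in O_K.

inert — (3089) stays prime in O_K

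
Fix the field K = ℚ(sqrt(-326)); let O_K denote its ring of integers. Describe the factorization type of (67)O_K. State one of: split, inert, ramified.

67 splits in O_K

-326 mod 4 = 2, hence disc K = 4·(-326) = -1304 and O_K = ℤ[√-326].
67 ∤ -1304, so 67 is unramified.
Legendre symbol by Euler's criterion: (-326/67) ≡ (-326)^33 ≡ 1 (mod 67), i.e. (-326/67) = 1.
Legendre symbol 1 ⇒ 67 is split.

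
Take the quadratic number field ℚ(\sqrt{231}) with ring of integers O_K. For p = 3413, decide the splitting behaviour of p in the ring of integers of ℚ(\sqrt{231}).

231 mod 4 = 3, hence disc K = 4·231 = 924 and O_K = ℤ[√231].
disc(K) = 924 is not divisible by 3413; 3413 is unramified.
(231/3413) = 231^1706 mod 3413 = 3412, giving Legendre symbol -1.
d is a non-residue mod p, hence 3413 remains inert in O_K.

p is inert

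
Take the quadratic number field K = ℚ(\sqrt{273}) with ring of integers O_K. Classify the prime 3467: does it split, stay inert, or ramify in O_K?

Since 273 ≡ 1 mod 4, the ring of integers is ℤ[(1+√273)/2] with discriminant 273.
disc(K) = 273 is not divisible by 3467; 3467 is unramified.
Euler's criterion: 273^1733 mod 3467 = 3466. Thus (273|3467) = -1.
d is a non-residue mod p, hence 3467 remains inert in O_K.

remains prime (inert)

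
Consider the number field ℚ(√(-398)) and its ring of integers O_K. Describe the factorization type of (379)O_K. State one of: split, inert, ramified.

379 remains inert

-398 mod 4 = 2, hence disc K = 4·(-398) = -1592 and O_K = ℤ[√-398].
Since gcd(379, -1592) = 1 the prime 379 does not ramify.
Compute (-398/379) via Euler: 360^((379-1)/2) mod 379 = 378, so (-398/379) = -1.
(-398/379) = -1, so 379 is inert.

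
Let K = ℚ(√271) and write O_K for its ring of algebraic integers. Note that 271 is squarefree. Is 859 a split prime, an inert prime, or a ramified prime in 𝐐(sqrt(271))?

split

Since 271 ≢ 1 mod 4, the ring of integers is ℤ[√271] with discriminant 4·271 = 1084.
disc(K) = 1084 is not divisible by 859; 859 is unramified.
(271/859) = 271^429 mod 859 = 1, giving Legendre symbol 1.
(271/859) = 1, so 859 splits.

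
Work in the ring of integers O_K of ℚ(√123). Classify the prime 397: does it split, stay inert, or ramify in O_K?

Since 123 ≢ 1 mod 4, the ring of integers is ℤ[√123] with discriminant 4·123 = 492.
397 ∤ 492, so 397 is unramified.
Euler's criterion: 123^198 mod 397 = 396. Thus (123|397) = -1.
(123/397) = -1, so 397 is inert.

397 remains inert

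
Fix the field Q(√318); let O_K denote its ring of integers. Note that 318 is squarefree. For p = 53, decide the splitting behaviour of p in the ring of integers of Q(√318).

d = 318 ≡ 2 (mod 4), so O_K = ℤ[√318] and disc(K) = 4d = 1272.
Ramification test: 53 | 1272. The prime 53 ramifies in K.

ramified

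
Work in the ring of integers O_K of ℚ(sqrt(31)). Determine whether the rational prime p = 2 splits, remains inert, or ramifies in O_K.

ramified — (2) = 𝔭²

31 mod 4 = 3, hence disc K = 4·31 = 124 and O_K = ℤ[√31].
2 divides disc(K) = 124, so 2 ramifies.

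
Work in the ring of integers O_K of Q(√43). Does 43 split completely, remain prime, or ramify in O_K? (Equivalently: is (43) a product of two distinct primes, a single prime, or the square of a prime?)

ramified — (43) = 𝔭²

d = 43 ≡ 3 (mod 4), so O_K = ℤ[√43] and disc(K) = 4d = 172.
disc(K) = 172 = 43·4, so p = 43 is ramified.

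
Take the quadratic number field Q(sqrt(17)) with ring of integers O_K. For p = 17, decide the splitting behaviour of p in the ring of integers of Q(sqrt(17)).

ramified — (17) = 𝔭²

d = 17 ≡ 1 (mod 4), so O_K = ℤ[(1+√17)/2] and disc(K) = d = 17.
disc(K) = 17 = 17·1, so p = 17 is ramified.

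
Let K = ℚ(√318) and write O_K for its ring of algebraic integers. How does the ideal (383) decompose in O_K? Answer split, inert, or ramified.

318 mod 4 = 2, hence disc K = 4·318 = 1272 and O_K = ℤ[√318].
disc(K) = 1272 is not divisible by 383; 383 is unramified.
Euler's criterion: 318^191 mod 383 = 382. Thus (318|383) = -1.
d is a non-residue mod p, hence 383 remains inert in O_K.

inert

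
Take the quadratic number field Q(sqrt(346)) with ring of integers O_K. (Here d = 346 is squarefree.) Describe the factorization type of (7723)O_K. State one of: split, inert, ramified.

346 mod 4 = 2, hence disc K = 4·346 = 1384 and O_K = ℤ[√346].
disc(K) = 1384 is not divisible by 7723; 7723 is unramified.
Legendre symbol by Euler's criterion: (346/7723) ≡ 346^3861 ≡ 1 (mod 7723), i.e. (346/7723) = 1.
Legendre symbol 1 ⇒ 7723 is split.

splits completely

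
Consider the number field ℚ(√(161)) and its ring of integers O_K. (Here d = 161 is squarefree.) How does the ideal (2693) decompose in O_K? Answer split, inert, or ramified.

161 mod 4 = 1, hence disc K = 161 and O_K = ℤ[(1+√161)/2].
Since gcd(2693, 161) = 1 the prime 2693 does not ramify.
(161/2693) = 161^1346 mod 2693 = 2692, giving Legendre symbol -1.
d is a non-residue mod p, hence 2693 remains inert in O_K.

p is inert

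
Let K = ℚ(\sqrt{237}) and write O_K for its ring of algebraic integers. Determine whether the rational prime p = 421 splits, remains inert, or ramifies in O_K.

237 mod 4 = 1, hence disc K = 237 and O_K = ℤ[(1+√237)/2].
disc(K) = 237 is not divisible by 421; 421 is unramified.
Legendre symbol by Euler's criterion: (237/421) ≡ 237^210 ≡ 1 (mod 421), i.e. (237/421) = 1.
d is a quadratic residue mod p, hence 421 splits in O_K.

421 splits in O_K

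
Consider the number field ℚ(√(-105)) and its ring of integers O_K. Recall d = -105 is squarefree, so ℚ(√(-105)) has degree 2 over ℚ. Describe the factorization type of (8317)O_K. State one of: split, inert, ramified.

Since -105 ≢ 1 mod 4, the ring of integers is ℤ[√-105] with discriminant 4·(-105) = -420.
Since gcd(8317, -420) = 1 the prime 8317 does not ramify.
Euler's criterion: (-105)^4158 mod 8317 = 8316. Thus (-105|8317) = -1.
Legendre symbol -1 ⇒ 8317 is inert.

remains prime (inert)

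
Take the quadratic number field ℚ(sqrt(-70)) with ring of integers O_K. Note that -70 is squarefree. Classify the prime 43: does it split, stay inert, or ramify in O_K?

Since -70 ≢ 1 mod 4, the ring of integers is ℤ[√-70] with discriminant 4·(-70) = -280.
43 ∤ -280, so 43 is unramified.
Euler's criterion: (-70)^21 mod 43 = 1. Thus (-70|43) = 1.
d is a quadratic residue mod p, hence 43 splits in O_K.

splits completely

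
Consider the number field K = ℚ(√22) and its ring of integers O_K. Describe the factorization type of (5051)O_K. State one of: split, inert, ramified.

d = 22 ≡ 2 (mod 4), so O_K = ℤ[√22] and disc(K) = 4d = 88.
Since gcd(5051, 88) = 1 the prime 5051 does not ramify.
Compute (22/5051) via Euler: 22^((5051-1)/2) mod 5051 = 5050, so (22/5051) = -1.
(22/5051) = -1, so 5051 is inert.

p is inert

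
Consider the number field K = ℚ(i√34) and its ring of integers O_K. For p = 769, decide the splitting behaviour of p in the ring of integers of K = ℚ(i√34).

-34 mod 4 = 2, hence disc K = 4·(-34) = -136 and O_K = ℤ[√-34].
Since gcd(769, -136) = 1 the prime 769 does not ramify.
(-34/769) = 735^384 mod 769 = 1, giving Legendre symbol 1.
Legendre symbol 1 ⇒ 769 is split.

split — (769) = 𝔭₁𝔭₂ with 𝔭₁ ≠ 𝔭₂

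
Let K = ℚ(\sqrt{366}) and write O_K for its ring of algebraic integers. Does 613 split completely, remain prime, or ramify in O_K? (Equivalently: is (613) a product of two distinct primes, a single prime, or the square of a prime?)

d = 366 ≡ 2 (mod 4), so O_K = ℤ[√366] and disc(K) = 4d = 1464.
Since gcd(613, 1464) = 1 the prime 613 does not ramify.
(366/613) = 366^306 mod 613 = 612, giving Legendre symbol -1.
d is a non-residue mod p, hence 613 remains inert in O_K.

613 remains inert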